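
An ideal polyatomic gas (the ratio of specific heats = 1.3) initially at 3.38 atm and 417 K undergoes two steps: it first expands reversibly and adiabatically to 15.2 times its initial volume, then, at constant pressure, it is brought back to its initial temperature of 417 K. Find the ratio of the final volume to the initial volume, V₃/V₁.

V₃/V₁ ≈ 34.4

Adiabatic step: V₂/V₁ = 15.2; T₂ = T₁·(1/15.2)^(0.3) = 184.3 K.
Isobaric step: V₃/V₂ = T₃/T₂ = 417/184.3.
V₃/V₁ = (V₂/V₁)(V₃/V₂) = 15.2 × (417/184.3) = 34.39.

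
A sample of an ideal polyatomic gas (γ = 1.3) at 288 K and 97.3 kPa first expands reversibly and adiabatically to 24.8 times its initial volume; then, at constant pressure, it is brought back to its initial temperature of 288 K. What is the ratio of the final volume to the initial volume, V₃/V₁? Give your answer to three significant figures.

Adiabatic step: V₂/V₁ = 24.8; T₂ = T₁·(1/24.8)^(0.3) = 109.9 K.
Isobaric step: V₃/V₂ = T₃/T₂ = 288/109.9.
V₃/V₁ = (V₂/V₁)(V₃/V₂) = 24.8 × (288/109.9) = 64.98.

V₃/V₁ ≈ 65.0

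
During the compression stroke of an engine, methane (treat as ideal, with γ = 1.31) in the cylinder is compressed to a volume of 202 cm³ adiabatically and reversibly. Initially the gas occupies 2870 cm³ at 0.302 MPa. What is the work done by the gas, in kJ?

W ≈ -3.57 kJ

P₂ = P₁(V₁/V₂)^γ = 0.302×(2870/202)^(1.31) = 9.768 MPa.
For a reversible adiabat, W_by_gas = (P₁V₁ − P₂V₂)/(γ−1).
W_by = (302000×0.00287 − 9.768×10^6×0.000202) / (0.31) = -3569 J.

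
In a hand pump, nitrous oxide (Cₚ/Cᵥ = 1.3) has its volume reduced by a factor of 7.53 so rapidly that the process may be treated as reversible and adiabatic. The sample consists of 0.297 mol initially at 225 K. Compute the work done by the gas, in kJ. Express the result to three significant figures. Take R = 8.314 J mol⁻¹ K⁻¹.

W ≈ -1.54 kJ

For a reversible adiabat TV^(γ−1) is constant, so T₂ = T₁ (V₁/V₂)^(γ−1).
T₂ = 225 × 7.53^(0.3) = 412.3 K.
Q = 0, so ΔU = W_on_gas = nCᵥΔT with Cᵥ = R/(γ−1) = 27.71 J/(mol·K).
ΔU = 0.297 × 27.71 × (412.3 − 225) = 1542 J.
Work done by the gas = −ΔU = -1542 J.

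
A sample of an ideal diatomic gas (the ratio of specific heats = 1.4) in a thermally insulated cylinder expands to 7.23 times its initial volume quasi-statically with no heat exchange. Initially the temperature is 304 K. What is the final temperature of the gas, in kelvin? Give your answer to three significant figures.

T₂ ≈ 138 K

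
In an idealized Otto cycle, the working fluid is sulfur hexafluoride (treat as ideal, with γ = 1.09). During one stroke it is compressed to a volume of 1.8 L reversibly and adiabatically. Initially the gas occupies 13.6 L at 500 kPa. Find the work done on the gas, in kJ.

P₂ = P₁(V₁/V₂)^γ = 500×(13.6/1.8)^(1.09) = 4532 kPa.
For a reversible adiabat, W_by_gas = (P₁V₁ − P₂V₂)/(γ−1).
W_by = (500000×0.0136 − 4.532×10^6×0.0018) / (0.09) = -15080 J.
W_on_gas = −W_by = 15080 J.

W ≈ 15.1 kJ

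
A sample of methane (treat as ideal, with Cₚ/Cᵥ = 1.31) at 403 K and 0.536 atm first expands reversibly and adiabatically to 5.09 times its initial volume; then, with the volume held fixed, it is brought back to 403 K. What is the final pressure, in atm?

Adiabatic step (PV^γ = const): P₂ = 0.536×(1/5.09)^(1.31) = 0.06359 atm; T₂ = 403×(1/5.09)^(0.31) = 243.3 K.
Isochoric: P₃ = P₂(T₃/T₂) = 0.06359 × (403/243.3) = 0.1053 atm.

P₃ ≈ 0.105 atm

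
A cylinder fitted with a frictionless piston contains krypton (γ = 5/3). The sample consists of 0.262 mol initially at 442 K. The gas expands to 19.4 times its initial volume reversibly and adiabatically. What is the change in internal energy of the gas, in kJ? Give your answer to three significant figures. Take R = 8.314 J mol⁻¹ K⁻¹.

For a reversible adiabat TV^(γ−1) is constant, so T₂ = T₁ (V₁/V₂)^(γ−1).
T₂ = 442 × (1/19.4)^(2/3) = 61.22 K.
Q = 0, so ΔU = W_on_gas = nCᵥΔT with Cᵥ = R/(γ−1) = 12.47 J/(mol·K).
ΔU = 0.262 × 12.47 × (61.22 − 442) = -1244 J.

ΔU ≈ -1.24 kJ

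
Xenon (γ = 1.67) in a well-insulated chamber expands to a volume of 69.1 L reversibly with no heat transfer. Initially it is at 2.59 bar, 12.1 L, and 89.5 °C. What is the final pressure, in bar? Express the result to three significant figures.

Adiabatic: P₁V₁^γ = P₂V₂^γ ⇒ P₂ = P₁ (V₁/V₂)^γ.
P₂ = 2.59 × (12.1/69.1)^(1.67) = 0.1411 bar.

P₂ ≈ 0.141 bar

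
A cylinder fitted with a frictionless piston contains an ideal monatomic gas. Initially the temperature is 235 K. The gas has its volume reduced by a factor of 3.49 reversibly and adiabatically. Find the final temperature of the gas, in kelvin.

For a reversible adiabat TV^(γ−1) is constant, so T₂ = T₁ (V₁/V₂)^(γ−1).
For a monatomic ideal gas γ = 5/3, so γ−1 = 2/3.
T₂ = 235 × 3.49^(2/3) = 540.7 K.

T₂ ≈ 541 K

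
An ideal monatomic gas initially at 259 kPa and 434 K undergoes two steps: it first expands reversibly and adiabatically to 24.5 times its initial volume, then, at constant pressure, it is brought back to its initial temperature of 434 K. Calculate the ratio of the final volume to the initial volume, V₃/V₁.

V₃/V₁ ≈ 207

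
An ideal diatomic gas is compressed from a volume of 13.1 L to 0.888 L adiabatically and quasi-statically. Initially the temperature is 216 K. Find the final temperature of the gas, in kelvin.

T₂ ≈ 634 K

Adiabatic: T₁V₁^(γ−1) = T₂V₂^(γ−1) ⇒ T₂ = T₁ (V₁/V₂)^(γ−1).
For a diatomic ideal gas γ = 7/5, so γ−1 = 2/5.
T₂ = 216 × (13.1/0.888)^(2/5) = 633.9 K.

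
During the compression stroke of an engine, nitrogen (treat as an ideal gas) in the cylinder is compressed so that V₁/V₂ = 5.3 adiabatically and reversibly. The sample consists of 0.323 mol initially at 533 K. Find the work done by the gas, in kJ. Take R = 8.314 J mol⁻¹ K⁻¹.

W ≈ -3.39 kJ

Adiabatic: T₁V₁^(γ−1) = T₂V₂^(γ−1) ⇒ T₂ = T₁ (V₁/V₂)^(γ−1).
γ = 7/5 for a diatomic ideal gas, so γ−1 = 2/5.
T₂ = 533 × 5.3^(2/5) = 1039 K.
Q = 0, so ΔU = W_on_gas = nCᵥΔT with Cᵥ = R/(γ−1) = 20.79 J/(mol·K).
ΔU = 0.323 × 20.79 × (1039 − 533) = 3394 J.
Work done by the gas = −ΔU = -3394 J.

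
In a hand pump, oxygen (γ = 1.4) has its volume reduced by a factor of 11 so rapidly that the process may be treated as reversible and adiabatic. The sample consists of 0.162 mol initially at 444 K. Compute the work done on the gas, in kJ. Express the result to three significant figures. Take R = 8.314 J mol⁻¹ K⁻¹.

W ≈ 2.41 kJ

Adiabatic: T₁V₁^(γ−1) = T₂V₂^(γ−1) ⇒ T₂ = T₁ (V₁/V₂)^(γ−1).
T₂ = 444 × 11^(0.4) = 1159 K.
Q = 0, so ΔU = W_on_gas = nCᵥΔT with Cᵥ = R/(γ−1) = 20.79 J/(mol·K).
ΔU = 0.162 × 20.79 × (1159 − 444) = 2406 J.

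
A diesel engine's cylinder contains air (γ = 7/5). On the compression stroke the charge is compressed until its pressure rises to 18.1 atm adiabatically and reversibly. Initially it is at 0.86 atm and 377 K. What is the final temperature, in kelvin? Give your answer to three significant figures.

Adiabatic: T₂/T₁ = (P₂/P₁)^((γ−1)/γ).
T₂ = 377 × (18.1/0.86)^(2/7) = 900.3 K.

T₂ ≈ 900 K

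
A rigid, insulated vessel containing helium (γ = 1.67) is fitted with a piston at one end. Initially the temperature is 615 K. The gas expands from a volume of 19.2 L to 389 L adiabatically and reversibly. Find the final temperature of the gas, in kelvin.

T₂ ≈ 81.9 K

For a reversible adiabat TV^(γ−1) is constant, so T₂ = T₁ (V₁/V₂)^(γ−1).
T₂ = 615 × (19.2/389)^(0.67) = 81.93 K.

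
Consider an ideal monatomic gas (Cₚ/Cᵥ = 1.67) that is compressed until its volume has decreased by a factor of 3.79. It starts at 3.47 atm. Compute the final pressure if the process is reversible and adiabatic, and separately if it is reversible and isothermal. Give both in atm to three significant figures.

Isothermal: P₂ = P₁(V₁/V₂) = 3.47×3.79 = 13.15 atm.
Adiabatic: P₂ = P₁(V₁/V₂)^γ = 3.47×3.79^(1.67) = 32.11 atm.

adiabatic: 32.1 atm; isothermal: 13.2 atm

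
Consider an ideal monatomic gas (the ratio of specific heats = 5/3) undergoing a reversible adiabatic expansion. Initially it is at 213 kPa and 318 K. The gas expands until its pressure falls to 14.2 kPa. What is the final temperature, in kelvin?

T₂ ≈ 108 K

Adiabatic: T₂/T₁ = (P₂/P₁)^((γ−1)/γ).
T₂ = 318 × (14.2/213)^(2/5) = 107.6 K.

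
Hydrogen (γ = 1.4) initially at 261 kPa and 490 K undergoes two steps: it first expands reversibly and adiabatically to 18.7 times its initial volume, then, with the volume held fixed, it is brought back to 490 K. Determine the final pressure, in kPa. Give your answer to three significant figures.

P₃ ≈ 14.0 kPa

Adiabatic step (PV^γ = const): P₂ = 261×(1/18.7)^(1.4) = 4.326 kPa; T₂ = 490×(1/18.7)^(0.4) = 151.9 K.
Isochoric: P₃ = P₂(T₃/T₂) = 4.326 × (490/151.9) = 13.96 kPa.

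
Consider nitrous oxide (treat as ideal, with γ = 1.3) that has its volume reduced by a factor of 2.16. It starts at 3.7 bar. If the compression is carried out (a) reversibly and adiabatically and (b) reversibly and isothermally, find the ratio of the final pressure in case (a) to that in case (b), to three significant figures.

Isothermal: P_b = P₁(V₁/V₂) = 3.7×2.16.
Adiabatic: P_a = P₁(V₁/V₂)^γ = 3.7×2.16^(1.3).
P_a/P_b = (V₁/V₂)^(γ−1) = 2.16^(0.3) = 1.26.

P_adiabatic / P_isothermal ≈ 1.26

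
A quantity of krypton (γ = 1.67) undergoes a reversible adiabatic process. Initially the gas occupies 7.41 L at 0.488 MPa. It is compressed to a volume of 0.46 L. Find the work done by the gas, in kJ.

W ≈ -29.3 kJ

P₂ = P₁(V₁/V₂)^γ = 0.488×(7.41/0.46)^(1.67) = 50.61 MPa.
For a reversible adiabat, W_by_gas = (P₁V₁ − P₂V₂)/(γ−1).
W_by = (488000×0.00741 − 5.061×10^7×0.00046) / (0.67) = -29350 J.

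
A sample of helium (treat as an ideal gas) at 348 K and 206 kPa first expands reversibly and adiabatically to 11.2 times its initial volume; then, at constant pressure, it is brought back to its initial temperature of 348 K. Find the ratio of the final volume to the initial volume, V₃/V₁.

V₃/V₁ ≈ 56.1

For a monatomic ideal gas γ = 5/3.
Adiabatic step: V₂/V₁ = 11.2; T₂ = T₁·(1/11.2)^(2/3) = 69.52 K.
Isobaric step: V₃/V₂ = T₃/T₂ = 348/69.52.
V₃/V₁ = (V₂/V₁)(V₃/V₂) = 11.2 × (348/69.52) = 56.07.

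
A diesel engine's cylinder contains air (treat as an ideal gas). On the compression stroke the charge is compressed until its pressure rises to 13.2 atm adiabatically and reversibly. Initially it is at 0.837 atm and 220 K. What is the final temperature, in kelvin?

Along an adiabat T P^((1−γ)/γ) is constant, so T₂ = T₁ (P₂/P₁)^((γ−1)/γ).
For a diatomic ideal gas γ = 7/5, so (γ−1)/γ = 2/7.
T₂ = 220 × (13.2/0.837)^(2/7) = 483.8 K.

T₂ ≈ 484 K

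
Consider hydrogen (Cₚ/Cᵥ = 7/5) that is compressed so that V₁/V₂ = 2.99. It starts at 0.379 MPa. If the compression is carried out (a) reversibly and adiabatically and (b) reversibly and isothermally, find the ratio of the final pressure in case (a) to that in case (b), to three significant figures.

Isothermal: P_b = P₁(V₁/V₂) = 0.379×2.99.
Adiabatic: P_a = P₁(V₁/V₂)^γ = 0.379×2.99^(7/5).
P_a/P_b = (V₁/V₂)^(γ−1) = 2.99^(2/5) = 1.55.

P_adiabatic / P_isothermal ≈ 1.55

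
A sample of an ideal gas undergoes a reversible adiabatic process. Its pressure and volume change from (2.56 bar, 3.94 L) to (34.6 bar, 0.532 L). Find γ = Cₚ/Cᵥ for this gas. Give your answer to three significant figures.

PV^γ = const ⇒ γ = ln(P₂/P₁) / ln(V₁/V₂).
γ = ln(34.6/2.56) / ln(3.94/0.532) = 1.3.

γ ≈ 1.30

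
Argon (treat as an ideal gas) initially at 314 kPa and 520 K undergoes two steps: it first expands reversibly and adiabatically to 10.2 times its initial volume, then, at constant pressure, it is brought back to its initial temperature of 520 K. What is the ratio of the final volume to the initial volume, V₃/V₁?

V₃/V₁ ≈ 48.0

For a monatomic ideal gas γ = 5/3.
Adiabatic step: V₂/V₁ = 10.2; T₂ = T₁·(1/10.2)^(2/3) = 110.6 K.
Isobaric step: V₃/V₂ = T₃/T₂ = 520/110.6.
V₃/V₁ = (V₂/V₁)(V₃/V₂) = 10.2 × (520/110.6) = 47.97.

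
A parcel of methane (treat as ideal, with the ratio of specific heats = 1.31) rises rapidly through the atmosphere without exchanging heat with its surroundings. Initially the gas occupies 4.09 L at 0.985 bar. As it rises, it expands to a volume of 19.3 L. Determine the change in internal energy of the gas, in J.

P₂ = P₁(V₁/V₂)^γ = 0.985×(4.09/19.3)^(1.31) = 0.129 bar.
For a reversible adiabat, W_by_gas = (P₁V₁ − P₂V₂)/(γ−1).
W_by = (98500×0.00409 − 12900×0.0193) / (0.31) = 496.2 J.
Q = 0 ⇒ ΔU = −W_by = -496.2 J.

ΔU ≈ -496 J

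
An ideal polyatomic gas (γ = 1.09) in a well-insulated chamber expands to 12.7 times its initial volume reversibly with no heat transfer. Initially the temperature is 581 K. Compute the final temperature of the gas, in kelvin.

T₂ ≈ 462 K

For a reversible adiabat TV^(γ−1) is constant, so T₂ = T₁ (V₁/V₂)^(γ−1).
T₂ = 581 × (1/12.7)^(0.09) = 462.2 K.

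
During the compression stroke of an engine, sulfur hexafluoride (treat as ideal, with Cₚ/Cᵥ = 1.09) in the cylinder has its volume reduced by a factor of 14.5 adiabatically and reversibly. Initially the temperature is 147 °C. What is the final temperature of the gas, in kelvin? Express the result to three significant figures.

For a reversible adiabat TV^(γ−1) is constant, so T₂ = T₁ (V₁/V₂)^(γ−1).
T₁ = 147 °C = 420.1 K.
T₂ = 420.1 × 14.5^(0.09) = 534.5 K.

T₂ ≈ 534 K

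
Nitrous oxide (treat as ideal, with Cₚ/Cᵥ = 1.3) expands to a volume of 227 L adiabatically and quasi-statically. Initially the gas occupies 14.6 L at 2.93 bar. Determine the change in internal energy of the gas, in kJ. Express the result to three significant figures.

ΔU ≈ -8.00 kJ

P₂ = P₁(V₁/V₂)^γ = 2.93×(14.6/227)^(1.3) = 0.08274 bar.
For a reversible adiabat, W_by_gas = (P₁V₁ − P₂V₂)/(γ−1).
W_by = (293000×0.0146 − 8274×0.227) / (0.3) = 7999 J.
Q = 0 ⇒ ΔU = −W_by = -7999 J.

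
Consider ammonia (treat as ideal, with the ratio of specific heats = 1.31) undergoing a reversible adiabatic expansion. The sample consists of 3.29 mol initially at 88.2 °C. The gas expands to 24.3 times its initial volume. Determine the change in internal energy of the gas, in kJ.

Adiabatic: T₁V₁^(γ−1) = T₂V₂^(γ−1) ⇒ T₂ = T₁ (V₁/V₂)^(γ−1).
T₁ = 88.2 °C = 361.3 K.
T₂ = 361.3 × (1/24.3)^(0.31) = 134.4 K.
Q = 0, so ΔU = W_on_gas = nCᵥΔT with Cᵥ = R/(γ−1) = 26.82 J/(mol·K).
ΔU = 3.29 × 26.82 × (134.4 − 361.3) = -20030 J.

ΔU ≈ -20.0 kJ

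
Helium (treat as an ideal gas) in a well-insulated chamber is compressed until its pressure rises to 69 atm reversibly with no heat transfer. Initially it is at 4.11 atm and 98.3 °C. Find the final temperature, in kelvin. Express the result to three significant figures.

T₂ ≈ 1150 K

Adiabatic: T₂/T₁ = (P₂/P₁)^((γ−1)/γ).
For a monatomic ideal gas γ = 5/3, so (γ−1)/γ = 2/5.
T₁ = 98.3 °C = 371.4 K.
T₂ = 371.4 × (69/4.11)^(2/5) = 1148 K.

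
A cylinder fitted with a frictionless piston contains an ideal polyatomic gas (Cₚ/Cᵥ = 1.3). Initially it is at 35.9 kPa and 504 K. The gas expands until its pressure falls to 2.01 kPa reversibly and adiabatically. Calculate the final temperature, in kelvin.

T₂ ≈ 259 K

Adiabatic: T₂/T₁ = (P₂/P₁)^((γ−1)/γ).
T₂ = 504 × (2.01/35.9)^(0.231) = 259.1 K.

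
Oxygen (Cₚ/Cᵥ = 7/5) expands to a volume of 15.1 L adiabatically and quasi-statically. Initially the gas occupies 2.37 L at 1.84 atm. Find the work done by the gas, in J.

P₂ = P₁(V₁/V₂)^γ = 1.84×(2.37/15.1)^(7/5) = 0.1377 atm.
For a reversible adiabat, W_by_gas = (P₁V₁ − P₂V₂)/(γ−1).
W_by = (186400×0.00237 − 13950×0.0151) / (2/5) = 578 J.

W ≈ 578 J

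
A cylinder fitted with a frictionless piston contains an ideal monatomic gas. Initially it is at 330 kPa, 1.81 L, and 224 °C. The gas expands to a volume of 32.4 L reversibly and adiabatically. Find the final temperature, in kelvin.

T₂ ≈ 72.7 K

For a reversible adiabat TV^(γ−1) is constant, so T₂ = T₁ (V₁/V₂)^(γ−1).
γ = 5/3 for a monatomic ideal gas.
T₁ = 224 °C = 497.1 K.
T₂ = 497.1 × (1.81/32.4)^(2/3) = 72.65 K.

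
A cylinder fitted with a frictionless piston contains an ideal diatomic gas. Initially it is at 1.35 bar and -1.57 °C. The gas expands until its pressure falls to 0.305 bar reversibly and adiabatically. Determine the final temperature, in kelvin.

T₂ ≈ 178 K

Adiabatic: T₂/T₁ = (P₂/P₁)^((γ−1)/γ).
For a diatomic ideal gas γ = 7/5, so (γ−1)/γ = 2/7.
T₁ = -1.57 °C = 271.6 K.
T₂ = 271.6 × (0.305/1.35)^(2/7) = 177.5 K.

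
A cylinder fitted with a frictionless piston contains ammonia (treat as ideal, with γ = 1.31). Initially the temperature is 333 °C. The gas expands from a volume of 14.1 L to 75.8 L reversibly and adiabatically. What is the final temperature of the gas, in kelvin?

T₂ ≈ 360 K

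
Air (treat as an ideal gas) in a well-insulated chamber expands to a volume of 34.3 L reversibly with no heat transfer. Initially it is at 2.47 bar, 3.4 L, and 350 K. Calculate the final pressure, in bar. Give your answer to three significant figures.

P₂ ≈ 0.0971 bar

Since PV^γ is constant along a reversible adiabat, P₂ = P₁ (V₁/V₂)^γ.
γ = 7/5 for a diatomic ideal gas.
P₂ = 2.47 × (3.4/34.3)^(7/5) = 0.09713 bar.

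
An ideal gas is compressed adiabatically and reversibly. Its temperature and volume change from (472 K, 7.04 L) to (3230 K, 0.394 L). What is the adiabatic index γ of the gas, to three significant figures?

γ ≈ 1.67

TV^(γ−1) = const ⇒ γ − 1 = ln(T₂/T₁) / ln(V₁/V₂).
γ = 1 + ln(3230/472) / ln(7.04/0.394) = 1.667.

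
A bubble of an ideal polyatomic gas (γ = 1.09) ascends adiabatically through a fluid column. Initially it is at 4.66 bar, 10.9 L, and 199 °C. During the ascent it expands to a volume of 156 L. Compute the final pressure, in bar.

Since PV^γ is constant along a reversible adiabat, P₂ = P₁ (V₁/V₂)^γ.
P₂ = 4.66 × (10.9/156)^(1.09) = 0.2563 bar.

P₂ ≈ 0.256 bar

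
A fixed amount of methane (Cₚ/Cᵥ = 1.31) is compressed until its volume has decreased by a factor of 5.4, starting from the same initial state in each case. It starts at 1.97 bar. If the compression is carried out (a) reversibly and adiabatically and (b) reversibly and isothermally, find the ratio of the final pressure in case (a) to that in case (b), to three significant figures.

P_adiabatic / P_isothermal ≈ 1.69

Isothermal: P_b = P₁(V₁/V₂) = 1.97×5.4.
Adiabatic: P_a = P₁(V₁/V₂)^γ = 1.97×5.4^(1.31).
P_a/P_b = (V₁/V₂)^(γ−1) = 5.4^(0.31) = 1.687.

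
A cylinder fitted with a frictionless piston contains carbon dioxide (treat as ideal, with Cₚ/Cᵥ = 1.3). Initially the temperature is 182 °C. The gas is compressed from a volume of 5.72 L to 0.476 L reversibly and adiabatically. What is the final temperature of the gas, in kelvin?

For a reversible adiabat TV^(γ−1) is constant, so T₂ = T₁ (V₁/V₂)^(γ−1).
T₁ = 182 °C = 455.1 K.
T₂ = 455.1 × (5.72/0.476)^(0.3) = 959.6 K.

T₂ ≈ 960 K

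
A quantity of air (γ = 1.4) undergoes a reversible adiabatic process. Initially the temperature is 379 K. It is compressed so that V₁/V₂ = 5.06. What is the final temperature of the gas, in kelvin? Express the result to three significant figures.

For a reversible adiabat TV^(γ−1) is constant, so T₂ = T₁ (V₁/V₂)^(γ−1).
T₂ = 379 × 5.06^(0.4) = 724.9 K.

T₂ ≈ 725 K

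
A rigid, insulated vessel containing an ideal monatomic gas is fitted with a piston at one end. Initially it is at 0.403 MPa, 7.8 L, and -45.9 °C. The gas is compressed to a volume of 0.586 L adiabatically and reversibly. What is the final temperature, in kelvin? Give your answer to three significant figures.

T₂ ≈ 1280 K

For a reversible adiabat TV^(γ−1) is constant, so T₂ = T₁ (V₁/V₂)^(γ−1).
γ = 5/3 for a monatomic ideal gas.
T₁ = -45.9 °C = 227.2 K.
T₂ = 227.2 × (7.8/0.586)^(2/3) = 1276 K.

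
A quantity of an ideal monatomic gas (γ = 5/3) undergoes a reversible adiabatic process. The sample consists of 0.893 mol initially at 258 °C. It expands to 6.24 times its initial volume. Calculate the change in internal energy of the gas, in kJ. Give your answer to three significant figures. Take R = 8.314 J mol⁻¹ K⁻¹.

For a reversible adiabat TV^(γ−1) is constant, so T₂ = T₁ (V₁/V₂)^(γ−1).
T₁ = 258 °C = 531.1 K.
T₂ = 531.1 × (1/6.24)^(2/3) = 156.7 K.
Q = 0, so ΔU = W_on_gas = nCᵥΔT with Cᵥ = R/(γ−1) = 12.47 J/(mol·K).
ΔU = 0.893 × 12.47 × (156.7 − 531.1) = -4170 J.

ΔU ≈ -4.17 kJ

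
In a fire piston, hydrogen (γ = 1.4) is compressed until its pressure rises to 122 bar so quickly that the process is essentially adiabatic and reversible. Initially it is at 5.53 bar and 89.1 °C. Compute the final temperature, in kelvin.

T₂ ≈ 877 K

Adiabatic: T₂/T₁ = (P₂/P₁)^((γ−1)/γ).
T₁ = 89.1 °C = 362.2 K.
T₂ = 362.2 × (122/5.53)^(0.286) = 876.8 K.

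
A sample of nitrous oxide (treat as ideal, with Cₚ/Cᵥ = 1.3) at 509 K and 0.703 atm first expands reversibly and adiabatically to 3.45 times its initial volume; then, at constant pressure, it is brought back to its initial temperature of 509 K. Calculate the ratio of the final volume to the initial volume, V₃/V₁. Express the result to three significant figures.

Adiabatic step: V₂/V₁ = 3.45; T₂ = T₁·(1/3.45)^(0.3) = 351.1 K.
Isobaric step: V₃/V₂ = T₃/T₂ = 509/351.1.
V₃/V₁ = (V₂/V₁)(V₃/V₂) = 3.45 × (509/351.1) = 5.002.

V₃/V₁ ≈ 5.00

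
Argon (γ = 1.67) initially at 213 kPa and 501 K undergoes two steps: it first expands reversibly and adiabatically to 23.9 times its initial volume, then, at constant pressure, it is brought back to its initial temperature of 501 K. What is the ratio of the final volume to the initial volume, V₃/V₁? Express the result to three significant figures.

Adiabatic step: V₂/V₁ = 23.9; T₂ = T₁·(1/23.9)^(0.67) = 59.75 K.
Isobaric step: V₃/V₂ = T₃/T₂ = 501/59.75.
V₃/V₁ = (V₂/V₁)(V₃/V₂) = 23.9 × (501/59.75) = 200.4.

V₃/V₁ ≈ 200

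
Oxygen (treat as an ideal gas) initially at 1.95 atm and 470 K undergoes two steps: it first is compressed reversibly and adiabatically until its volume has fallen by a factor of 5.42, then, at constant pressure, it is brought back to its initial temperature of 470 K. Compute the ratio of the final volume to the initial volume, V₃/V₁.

For a diatomic ideal gas γ = 7/5.
Adiabatic step: V₂/V₁ = 0.1845; T₂ = T₁·5.42^(2/5) = 924.1 K.
Isobaric step: V₃/V₂ = T₃/T₂ = 470/924.1.
V₃/V₁ = (V₂/V₁)(V₃/V₂) = 0.1845 × (470/924.1) = 0.09384.

V₃/V₁ ≈ 0.0938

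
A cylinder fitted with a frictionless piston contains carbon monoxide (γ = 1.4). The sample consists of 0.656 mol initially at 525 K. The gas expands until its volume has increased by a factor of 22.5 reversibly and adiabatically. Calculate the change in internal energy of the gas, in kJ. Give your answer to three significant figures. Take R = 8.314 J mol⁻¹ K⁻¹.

ΔU ≈ -5.10 kJ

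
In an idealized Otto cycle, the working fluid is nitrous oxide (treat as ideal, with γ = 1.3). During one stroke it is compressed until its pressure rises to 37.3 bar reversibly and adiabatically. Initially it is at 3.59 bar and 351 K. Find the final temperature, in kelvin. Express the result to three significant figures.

T₂ ≈ 602 K

Along an adiabat T P^((1−γ)/γ) is constant, so T₂ = T₁ (P₂/P₁)^((γ−1)/γ).
T₂ = 351 × (37.3/3.59)^(0.231) = 602.4 K.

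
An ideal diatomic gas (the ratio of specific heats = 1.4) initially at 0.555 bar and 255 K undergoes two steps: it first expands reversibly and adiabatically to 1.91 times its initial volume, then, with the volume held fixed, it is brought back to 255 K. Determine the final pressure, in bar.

P₃ ≈ 0.291 bar

Adiabatic step (PV^γ = const): P₂ = 0.555×(1/1.91)^(1.4) = 0.2243 bar; T₂ = 255×(1/1.91)^(0.4) = 196.8 K.
Isochoric: P₃ = P₂(T₃/T₂) = 0.2243 × (255/196.8) = 0.2906 bar.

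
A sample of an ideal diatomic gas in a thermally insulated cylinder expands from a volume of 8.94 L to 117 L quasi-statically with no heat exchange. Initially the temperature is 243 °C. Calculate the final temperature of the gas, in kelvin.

For a reversible adiabat TV^(γ−1) is constant, so T₂ = T₁ (V₁/V₂)^(γ−1).
For a diatomic ideal gas γ = 7/5, so γ−1 = 2/5.
T₁ = 243 °C = 516.1 K.
T₂ = 516.1 × (8.94/117)^(2/5) = 184.5 K.

T₂ ≈ 185 K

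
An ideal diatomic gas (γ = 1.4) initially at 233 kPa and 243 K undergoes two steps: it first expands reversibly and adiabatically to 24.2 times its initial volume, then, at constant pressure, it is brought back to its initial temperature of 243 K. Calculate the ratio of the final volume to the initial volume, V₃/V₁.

V₃/V₁ ≈ 86.6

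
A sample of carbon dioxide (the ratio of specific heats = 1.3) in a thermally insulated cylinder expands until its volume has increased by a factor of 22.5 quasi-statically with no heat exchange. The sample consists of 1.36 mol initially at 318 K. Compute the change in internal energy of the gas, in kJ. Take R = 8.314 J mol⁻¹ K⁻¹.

ΔU ≈ -7.28 kJ

Adiabatic: T₁V₁^(γ−1) = T₂V₂^(γ−1) ⇒ T₂ = T₁ (V₁/V₂)^(γ−1).
T₂ = 318 × (1/22.5)^(0.3) = 125 K.
Q = 0, so ΔU = W_on_gas = nCᵥΔT with Cᵥ = R/(γ−1) = 27.71 J/(mol·K).
ΔU = 1.36 × 27.71 × (125 − 318) = -7276 J.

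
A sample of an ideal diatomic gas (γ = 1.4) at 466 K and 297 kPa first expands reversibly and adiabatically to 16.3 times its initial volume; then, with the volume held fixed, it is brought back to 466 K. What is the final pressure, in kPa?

P₃ ≈ 18.2 kPa

Adiabatic step (PV^γ = const): P₂ = 297×(1/16.3)^(1.4) = 5.966 kPa; T₂ = 466×(1/16.3)^(0.4) = 152.6 K.
Isochoric: P₃ = P₂(T₃/T₂) = 5.966 × (466/152.6) = 18.22 kPa.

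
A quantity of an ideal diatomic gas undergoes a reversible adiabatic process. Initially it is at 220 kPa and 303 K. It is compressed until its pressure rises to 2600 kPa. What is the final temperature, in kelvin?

Along an adiabat T P^((1−γ)/γ) is constant, so T₂ = T₁ (P₂/P₁)^((γ−1)/γ).
For a diatomic ideal gas γ = 7/5, so (γ−1)/γ = 2/7.
T₂ = 303 × (2600/220)^(2/7) = 613.6 K.

T₂ ≈ 614 K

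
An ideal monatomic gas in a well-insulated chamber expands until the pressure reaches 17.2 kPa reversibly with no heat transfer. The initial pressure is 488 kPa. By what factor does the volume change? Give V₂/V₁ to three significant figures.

From PV^γ = const, V₂/V₁ = (P₁/P₂)^(1/γ).
For a monatomic ideal gas γ = 5/3.
V₂/V₁ = (488/17.2)^(3/5) = 7.443.

V₂/V₁ ≈ 7.44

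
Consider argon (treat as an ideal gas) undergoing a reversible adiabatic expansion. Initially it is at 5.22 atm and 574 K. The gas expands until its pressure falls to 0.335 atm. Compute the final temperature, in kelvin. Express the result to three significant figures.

Adiabatic: T₂/T₁ = (P₂/P₁)^((γ−1)/γ).
For a monatomic ideal gas γ = 5/3, so (γ−1)/γ = 2/5.
T₂ = 574 × (0.335/5.22)^(2/5) = 191.4 K.

T₂ ≈ 191 K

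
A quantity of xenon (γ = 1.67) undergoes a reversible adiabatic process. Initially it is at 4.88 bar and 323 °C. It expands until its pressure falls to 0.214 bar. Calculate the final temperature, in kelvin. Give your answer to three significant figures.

T₂ ≈ 170 K

Along an adiabat T P^((1−γ)/γ) is constant, so T₂ = T₁ (P₂/P₁)^((γ−1)/γ).
T₁ = 323 °C = 596.1 K.
T₂ = 596.1 × (0.214/4.88)^(0.401) = 170 K.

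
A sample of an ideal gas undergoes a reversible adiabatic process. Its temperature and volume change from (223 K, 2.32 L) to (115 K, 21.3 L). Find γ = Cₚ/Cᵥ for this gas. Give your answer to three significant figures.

TV^(γ−1) = const ⇒ γ − 1 = ln(T₂/T₁) / ln(V₁/V₂).
γ = 1 + ln(115/223) / ln(2.32/21.3) = 1.299.

γ ≈ 1.30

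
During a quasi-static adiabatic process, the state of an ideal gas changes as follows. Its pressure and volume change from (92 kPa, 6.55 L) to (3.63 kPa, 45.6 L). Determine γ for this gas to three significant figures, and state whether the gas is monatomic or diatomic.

γ ≈ 1.67; monatomic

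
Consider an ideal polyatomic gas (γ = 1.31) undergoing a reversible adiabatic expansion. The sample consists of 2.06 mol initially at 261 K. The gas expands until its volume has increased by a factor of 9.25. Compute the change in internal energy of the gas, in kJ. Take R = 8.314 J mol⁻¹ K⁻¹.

ΔU ≈ -7.18 kJ

For a reversible adiabat TV^(γ−1) is constant, so T₂ = T₁ (V₁/V₂)^(γ−1).
T₂ = 261 × (1/9.25)^(0.31) = 131 K.
Q = 0, so ΔU = W_on_gas = nCᵥΔT with Cᵥ = R/(γ−1) = 26.82 J/(mol·K).
ΔU = 2.06 × 26.82 × (131 − 261) = -7184 J.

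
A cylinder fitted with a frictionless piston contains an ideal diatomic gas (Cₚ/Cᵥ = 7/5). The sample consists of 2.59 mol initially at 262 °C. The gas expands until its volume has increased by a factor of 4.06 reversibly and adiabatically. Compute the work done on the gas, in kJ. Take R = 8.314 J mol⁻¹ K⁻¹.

Adiabatic: T₁V₁^(γ−1) = T₂V₂^(γ−1) ⇒ T₂ = T₁ (V₁/V₂)^(γ−1).
T₁ = 262 °C = 535.1 K.
T₂ = 535.1 × (1/4.06)^(2/5) = 305.5 K.
Q = 0, so ΔU = W_on_gas = nCᵥΔT with Cᵥ = R/(γ−1) = 20.79 J/(mol·K).
ΔU = 2.59 × 20.79 × (305.5 − 535.1) = -12360 J.

W ≈ -12.4 kJ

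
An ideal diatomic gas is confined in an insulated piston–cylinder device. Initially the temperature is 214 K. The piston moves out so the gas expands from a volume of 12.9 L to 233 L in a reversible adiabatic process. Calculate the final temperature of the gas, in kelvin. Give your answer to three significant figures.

For a reversible adiabat TV^(γ−1) is constant, so T₂ = T₁ (V₁/V₂)^(γ−1).
For a diatomic ideal gas γ = 7/5, so γ−1 = 2/5.
T₂ = 214 × (12.9/233)^(2/5) = 67.25 K.

T₂ ≈ 67.3 K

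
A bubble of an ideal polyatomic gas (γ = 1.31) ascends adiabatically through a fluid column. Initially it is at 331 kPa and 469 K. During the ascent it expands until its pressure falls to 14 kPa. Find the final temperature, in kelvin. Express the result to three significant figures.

T₂ ≈ 222 K

Along an adiabat T P^((1−γ)/γ) is constant, so T₂ = T₁ (P₂/P₁)^((γ−1)/γ).
T₂ = 469 × (14/331)^(0.237) = 221.9 K.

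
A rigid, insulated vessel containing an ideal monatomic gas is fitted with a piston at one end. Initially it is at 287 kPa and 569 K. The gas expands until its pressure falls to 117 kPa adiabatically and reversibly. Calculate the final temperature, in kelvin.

Adiabatic: T₂/T₁ = (P₂/P₁)^((γ−1)/γ).
For a monatomic ideal gas γ = 5/3, so (γ−1)/γ = 2/5.
T₂ = 569 × (117/287)^(2/5) = 397.4 K.

T₂ ≈ 397 K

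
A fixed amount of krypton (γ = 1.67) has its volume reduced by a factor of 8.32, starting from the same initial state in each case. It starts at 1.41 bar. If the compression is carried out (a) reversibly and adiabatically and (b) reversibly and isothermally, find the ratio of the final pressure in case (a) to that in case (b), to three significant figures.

Isothermal: P_b = P₁(V₁/V₂) = 1.41×8.32.
Adiabatic: P_a = P₁(V₁/V₂)^γ = 1.41×8.32^(1.67).
P_a/P_b = (V₁/V₂)^(γ−1) = 8.32^(0.67) = 4.135.

P_adiabatic / P_isothermal ≈ 4.14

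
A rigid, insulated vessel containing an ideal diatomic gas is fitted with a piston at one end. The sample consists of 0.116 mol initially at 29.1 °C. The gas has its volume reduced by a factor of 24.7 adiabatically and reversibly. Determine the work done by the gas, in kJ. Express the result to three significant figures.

For a reversible adiabat TV^(γ−1) is constant, so T₂ = T₁ (V₁/V₂)^(γ−1).
γ = 7/5 for a diatomic ideal gas, so γ−1 = 2/5.
T₁ = 29.1 °C = 302.2 K.
T₂ = 302.2 × 24.7^(2/5) = 1090 K.
Q = 0, so ΔU = W_on_gas = nCᵥΔT with Cᵥ = R/(γ−1) = 20.79 J/(mol·K).
ΔU = 0.116 × 20.79 × (1090 − 302.2) = 1899 J.
Work done by the gas = −ΔU = -1899 J.

W ≈ -1.90 kJ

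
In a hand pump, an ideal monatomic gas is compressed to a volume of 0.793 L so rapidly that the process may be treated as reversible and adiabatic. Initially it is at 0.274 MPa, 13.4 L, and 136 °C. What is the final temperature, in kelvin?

For a reversible adiabat TV^(γ−1) is constant, so T₂ = T₁ (V₁/V₂)^(γ−1).
γ = 5/3 for a monatomic ideal gas.
T₁ = 136 °C = 409.1 K.
T₂ = 409.1 × (13.4/0.793)^(2/3) = 2694 K.

T₂ ≈ 2690 K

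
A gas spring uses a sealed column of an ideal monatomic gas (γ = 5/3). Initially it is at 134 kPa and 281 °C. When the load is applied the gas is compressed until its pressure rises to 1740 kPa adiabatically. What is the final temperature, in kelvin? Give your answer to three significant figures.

Adiabatic: T₂/T₁ = (P₂/P₁)^((γ−1)/γ).
T₁ = 281 °C = 554.1 K.
T₂ = 554.1 × (1740/134)^(2/5) = 1545 K.

T₂ ≈ 1550 K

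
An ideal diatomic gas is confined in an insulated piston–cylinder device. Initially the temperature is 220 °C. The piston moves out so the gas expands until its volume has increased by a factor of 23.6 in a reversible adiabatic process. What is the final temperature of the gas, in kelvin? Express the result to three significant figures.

Adiabatic: T₁V₁^(γ−1) = T₂V₂^(γ−1) ⇒ T₂ = T₁ (V₁/V₂)^(γ−1).
For a diatomic ideal gas γ = 7/5, so γ−1 = 2/5.
T₁ = 220 °C = 493.1 K.
T₂ = 493.1 × (1/23.6)^(2/5) = 139.3 K.

T₂ ≈ 139 K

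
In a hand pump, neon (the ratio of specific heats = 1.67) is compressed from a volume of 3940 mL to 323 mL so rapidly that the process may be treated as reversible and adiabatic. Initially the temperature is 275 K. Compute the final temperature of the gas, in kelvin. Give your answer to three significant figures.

For a reversible adiabat TV^(γ−1) is constant, so T₂ = T₁ (V₁/V₂)^(γ−1).
T₂ = 275 × (3940/323)^(0.67) = 1469 K.

T₂ ≈ 1470 K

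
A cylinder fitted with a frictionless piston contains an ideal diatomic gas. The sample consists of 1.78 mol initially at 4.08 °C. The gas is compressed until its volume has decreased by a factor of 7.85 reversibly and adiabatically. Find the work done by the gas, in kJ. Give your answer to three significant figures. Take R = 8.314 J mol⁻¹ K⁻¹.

W ≈ -13.1 kJ

Adiabatic: T₁V₁^(γ−1) = T₂V₂^(γ−1) ⇒ T₂ = T₁ (V₁/V₂)^(γ−1).
γ = 7/5 for a diatomic ideal gas, so γ−1 = 2/5.
T₁ = 4.08 °C = 277.2 K.
T₂ = 277.2 × 7.85^(2/5) = 632.1 K.
Q = 0, so ΔU = W_on_gas = nCᵥΔT with Cᵥ = R/(γ−1) = 20.79 J/(mol·K).
ΔU = 1.78 × 20.79 × (632.1 − 277.2) = 13130 J.
Work done by the gas = −ΔU = -13130 J.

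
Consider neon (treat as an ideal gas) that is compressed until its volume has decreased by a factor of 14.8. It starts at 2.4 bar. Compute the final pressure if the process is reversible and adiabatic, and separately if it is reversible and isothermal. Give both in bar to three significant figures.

For a monatomic ideal gas γ = 5/3.
Isothermal: P₂ = P₁(V₁/V₂) = 2.4×14.8 = 35.52 bar.
Adiabatic: P₂ = P₁(V₁/V₂)^γ = 2.4×14.8^(5/3) = 214.1 bar.

adiabatic: 214 bar; isothermal: 35.5 bar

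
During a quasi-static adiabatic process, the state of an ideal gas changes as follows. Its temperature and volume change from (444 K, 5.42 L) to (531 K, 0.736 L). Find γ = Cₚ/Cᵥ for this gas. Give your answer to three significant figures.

γ ≈ 1.09

TV^(γ−1) = const ⇒ γ − 1 = ln(T₂/T₁) / ln(V₁/V₂).
γ = 1 + ln(531/444) / ln(5.42/0.736) = 1.09.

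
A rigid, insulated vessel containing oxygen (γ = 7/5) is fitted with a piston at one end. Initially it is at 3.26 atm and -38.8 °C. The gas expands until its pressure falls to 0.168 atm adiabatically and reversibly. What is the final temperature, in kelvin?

Along an adiabat T P^((1−γ)/γ) is constant, so T₂ = T₁ (P₂/P₁)^((γ−1)/γ).
T₁ = -38.8 °C = 234.3 K.
T₂ = 234.3 × (0.168/3.26)^(2/7) = 100.4 K.

T₂ ≈ 100 K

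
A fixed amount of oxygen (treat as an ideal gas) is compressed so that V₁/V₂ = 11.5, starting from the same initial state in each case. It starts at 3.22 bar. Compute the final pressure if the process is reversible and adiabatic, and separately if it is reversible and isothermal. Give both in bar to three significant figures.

adiabatic: 98.4 bar; isothermal: 37.0 bar

For a diatomic ideal gas γ = 7/5.
Isothermal: P₂ = P₁(V₁/V₂) = 3.22×11.5 = 37.03 bar.
Adiabatic: P₂ = P₁(V₁/V₂)^γ = 3.22×11.5^(7/5) = 98.36 bar.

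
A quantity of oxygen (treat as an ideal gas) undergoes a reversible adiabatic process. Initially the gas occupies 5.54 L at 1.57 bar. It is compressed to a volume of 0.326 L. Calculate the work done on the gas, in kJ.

γ = 7/5 for a diatomic ideal gas.
P₂ = P₁(V₁/V₂)^γ = 1.57×(5.54/0.326)^(7/5) = 82.85 bar.
For a reversible adiabat, W_by_gas = (P₁V₁ − P₂V₂)/(γ−1).
W_by = (157000×0.00554 − 8.285×10^6×0.000326) / (2/5) = -4578 J.
W_on_gas = −W_by = 4578 J.

W ≈ 4.58 kJ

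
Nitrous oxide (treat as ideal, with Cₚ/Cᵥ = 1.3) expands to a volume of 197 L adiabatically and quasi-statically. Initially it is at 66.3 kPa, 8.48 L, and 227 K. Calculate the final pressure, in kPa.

P₂ ≈ 1.11 kPa

Adiabatic: P₁V₁^γ = P₂V₂^γ ⇒ P₂ = P₁ (V₁/V₂)^γ.
P₂ = 66.3 × (8.48/197)^(1.3) = 1.111 kPa.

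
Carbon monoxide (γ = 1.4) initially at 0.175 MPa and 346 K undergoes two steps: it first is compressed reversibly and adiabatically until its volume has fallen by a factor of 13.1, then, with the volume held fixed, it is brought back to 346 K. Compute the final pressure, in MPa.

Adiabatic step (PV^γ = const): P₂ = 0.175×13.1^(1.4) = 6.415 MPa; T₂ = 346×13.1^(0.4) = 968.2 K.
Isochoric: P₃ = P₂(T₃/T₂) = 6.415 × (346/968.2) = 2.292 MPa.

P₃ ≈ 2.29 MPa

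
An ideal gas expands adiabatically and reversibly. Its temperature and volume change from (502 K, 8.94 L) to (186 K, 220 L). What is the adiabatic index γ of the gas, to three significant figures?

TV^(γ−1) = const ⇒ γ − 1 = ln(T₂/T₁) / ln(V₁/V₂).
γ = 1 + ln(186/502) / ln(8.94/220) = 1.31.

γ ≈ 1.31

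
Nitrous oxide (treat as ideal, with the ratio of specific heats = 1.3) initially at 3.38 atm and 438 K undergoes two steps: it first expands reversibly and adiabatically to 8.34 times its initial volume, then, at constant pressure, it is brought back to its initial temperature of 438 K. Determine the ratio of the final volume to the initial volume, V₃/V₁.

V₃/V₁ ≈ 15.8

Adiabatic step: V₂/V₁ = 8.34; T₂ = T₁·(1/8.34)^(0.3) = 231.8 K.
Isobaric step: V₃/V₂ = T₃/T₂ = 438/231.8.
V₃/V₁ = (V₂/V₁)(V₃/V₂) = 8.34 × (438/231.8) = 15.76.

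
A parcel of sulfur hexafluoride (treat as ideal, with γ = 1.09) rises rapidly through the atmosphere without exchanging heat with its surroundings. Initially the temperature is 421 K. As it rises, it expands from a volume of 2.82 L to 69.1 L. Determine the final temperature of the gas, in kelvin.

T₂ ≈ 316 K

For a reversible adiabat TV^(γ−1) is constant, so T₂ = T₁ (V₁/V₂)^(γ−1).
T₂ = 421 × (2.82/69.1)^(0.09) = 315.7 K.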